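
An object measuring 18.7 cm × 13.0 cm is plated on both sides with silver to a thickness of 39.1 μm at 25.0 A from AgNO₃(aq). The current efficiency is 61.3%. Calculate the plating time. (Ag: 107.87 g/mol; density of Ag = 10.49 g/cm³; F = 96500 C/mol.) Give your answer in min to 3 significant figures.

19.4 min

Plated area = 2 × 18.7 × 13.0 = 486.2 cm²
Volume = 486.2 × 39.1×10⁻⁴ cm = 1.901 cm³
m(Ag) = 1.901 × 10.49 = 19.94 g
n(Ag) = 19.94 / 107.87 = 0.1849 mol; n(e⁻) = 0.1849 mol
Q = 0.1849 × 96500 / 0.613 = 29110 C
t = 29110 / 25.0 = 1164 s = 19.4 min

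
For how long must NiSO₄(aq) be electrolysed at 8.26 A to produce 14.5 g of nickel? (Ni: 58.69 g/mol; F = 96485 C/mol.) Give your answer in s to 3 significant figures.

n(Ni) = 14.5 / 58.69 = 0.2471 mol
Ni²⁺ + 2e⁻ → Ni, so n(e⁻) = 2 × 0.2471 = 0.4942 mol
Q = 0.4942 × 96485 = 47680 C
t = Q / I = 47680 / 8.26 = 5772 s

5770 s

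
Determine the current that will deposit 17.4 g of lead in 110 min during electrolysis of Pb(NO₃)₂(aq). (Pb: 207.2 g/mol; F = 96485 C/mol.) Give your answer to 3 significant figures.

n(Pb) = 17.4 / 207.2 = 0.08398 mol
Pb²⁺ + 2e⁻ → Pb, so n(e⁻) = 2 × 0.08398 = 0.1680 mol
Q = 0.1680 × 96485 = 16210 C
I = Q / t = 16210 / 6600 s = 2.46 A

2.46 A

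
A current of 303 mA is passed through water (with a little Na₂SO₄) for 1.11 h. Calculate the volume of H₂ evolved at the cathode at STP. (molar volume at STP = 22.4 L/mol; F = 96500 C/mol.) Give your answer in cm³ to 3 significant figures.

Q = 0.303 A × 3996 s = 1211 C
n(e⁻) = Q/F = 1211/96500 = 0.01255 mol
2H⁺ + 2e⁻ → H₂, so n(H₂) = 0.01255 / 2 = 0.006275 mol
V = 0.006275 × 22.4 = 0.1406 L
= 141 cm³

141 cm³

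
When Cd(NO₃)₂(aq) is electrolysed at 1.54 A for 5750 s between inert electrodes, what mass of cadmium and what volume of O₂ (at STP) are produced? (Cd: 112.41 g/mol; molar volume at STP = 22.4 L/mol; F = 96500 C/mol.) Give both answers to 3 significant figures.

5.16 g Cd; 0.514 L O₂

Q = 1.54 × 5750 = 8855 C; n(e⁻) = 8855 / 96500 = 0.09176 mol
Cathode: Cd²⁺ + 2e⁻ → Cd → n(Cd) = 0.09176/2 = 0.04588 mol → 5.16 g
Anode: 2H₂O → O₂ + 4H⁺ + 4e⁻ → n(O₂) = 0.09176/4 = 0.02294 mol → 0.514 L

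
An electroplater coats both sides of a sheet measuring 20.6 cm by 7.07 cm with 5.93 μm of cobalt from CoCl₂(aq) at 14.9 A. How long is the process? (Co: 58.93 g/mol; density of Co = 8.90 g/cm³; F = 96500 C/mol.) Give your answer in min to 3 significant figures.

5.63 min

Plated area = 2 × 20.6 × 7.07 = 291.3 cm²
Volume = 291.3 × 5.93×10⁻⁴ cm = 0.1727 cm³
m(Co) = 0.1727 × 8.90 = 1.537 g
n(Co) = 1.537 / 58.93 = 0.02608 mol; n(e⁻) = 2 × 0.02608 = 0.05216 mol
Q = 0.05216 × 96500 = 5033 C
t = 5033 / 14.9 = 337.8 s = 5.63 min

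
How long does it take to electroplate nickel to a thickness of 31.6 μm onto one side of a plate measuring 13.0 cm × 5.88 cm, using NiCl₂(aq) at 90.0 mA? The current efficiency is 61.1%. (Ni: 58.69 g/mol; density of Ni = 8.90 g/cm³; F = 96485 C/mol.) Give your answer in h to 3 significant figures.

35.7 h

Plated area = 13.0 × 5.88 = 76.44 cm²
Volume = 76.44 × 31.6×10⁻⁴ cm = 0.2416 cm³
m(Ni) = 0.2416 × 8.90 = 2.150 g
n(Ni) = 2.150 / 58.69 = 0.03663 mol; n(e⁻) = 2 × 0.03663 = 0.07326 mol
Q = 0.07326 × 96485 / 0.611 = 11570 C
t = 11570 / 0.0900 = 1.286×10^5 s = 35.7 h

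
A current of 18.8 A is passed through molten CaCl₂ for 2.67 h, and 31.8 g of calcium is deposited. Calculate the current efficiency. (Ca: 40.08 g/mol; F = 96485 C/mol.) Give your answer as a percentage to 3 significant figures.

84.7%

Q = 18.8 × 9612 = 1.807×10^5 C
n(e⁻) = 1.807×10^5 / 96485 = 1.873 mol
Ca²⁺ + 2e⁻ → Ca, so theoretical n(Ca) = 0.9365 mol → 37.53 g
Efficiency = 31.8 / 37.53 = 0.8473 = 84.7%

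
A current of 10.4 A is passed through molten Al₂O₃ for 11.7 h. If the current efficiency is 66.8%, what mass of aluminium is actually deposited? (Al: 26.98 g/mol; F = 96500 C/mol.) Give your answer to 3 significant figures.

27.3 g

Q = 10.4 × 42120 = 4.380×10^5 C
n(e⁻) = 4.380×10^5 / 96500 = 4.539 mol
Al³⁺ + 3e⁻ → Al, so theoretical m(Al) = 1.513 × 26.98 = 40.82 g
Actual mass = 66.8% × 40.82 = 27.3 g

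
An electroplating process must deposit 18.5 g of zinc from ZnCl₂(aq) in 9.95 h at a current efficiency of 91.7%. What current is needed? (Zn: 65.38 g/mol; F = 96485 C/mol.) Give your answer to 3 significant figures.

1.66 A

n(Zn) = 18.5 / 65.38 = 0.2830 mol
Zn²⁺ + 2e⁻ → Zn, so n(e⁻) = 2 × 0.2830 = 0.5660 mol
Q = 0.5660 × 96485 / 0.917 = 59550 C
I = Q / t = 59550 / 35820 s = 1.66 A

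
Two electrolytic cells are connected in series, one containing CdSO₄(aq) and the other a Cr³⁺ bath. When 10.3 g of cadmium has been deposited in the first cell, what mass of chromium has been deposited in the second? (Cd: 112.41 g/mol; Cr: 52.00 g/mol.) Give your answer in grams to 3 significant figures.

n(Cd) = 10.3 / 112.41 = 0.09163 mol
Cd²⁺ + 2e⁻ → Cd, so n(e⁻) = 2 × 0.09163 = 0.1833 mol
The cells are in series, so the same charge (and hence the same n(e⁻) = 0.1833 mol) passes through both.
Cr³⁺ + 3e⁻ → Cr, so n(Cr) = 0.1833 / 3 = 0.06110 mol
m(Cr) = 0.06110 × 52.00 = 3.18 g

3.18 g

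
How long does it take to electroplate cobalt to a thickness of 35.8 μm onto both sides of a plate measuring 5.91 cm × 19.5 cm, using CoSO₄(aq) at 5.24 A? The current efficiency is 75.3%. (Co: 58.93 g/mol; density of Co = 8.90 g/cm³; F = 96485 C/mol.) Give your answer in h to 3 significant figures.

Plated area = 2 × 5.91 × 19.5 = 230.5 cm²
Volume = 230.5 × 35.8×10⁻⁴ cm = 0.8252 cm³
m(Co) = 0.8252 × 8.90 = 7.344 g
n(Co) = 7.344 / 58.93 = 0.1246 mol; n(e⁻) = 2 × 0.1246 = 0.2492 mol
Q = 0.2492 × 96485 / 0.753 = 31930 C
t = 31930 / 5.24 = 6094 s = 1.69 h

1.69 h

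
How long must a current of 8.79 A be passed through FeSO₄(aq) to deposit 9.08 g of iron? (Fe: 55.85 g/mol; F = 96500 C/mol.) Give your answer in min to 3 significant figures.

59.5 min

n(Fe) = 9.08 / 55.85 = 0.1626 mol
Fe²⁺ + 2e⁻ → Fe, so n(e⁻) = 2 × 0.1626 = 0.3252 mol
Q = 0.3252 × 96500 = 31380 C
t = Q / I = 31380 / 8.79 = 3570 s = 59.5 min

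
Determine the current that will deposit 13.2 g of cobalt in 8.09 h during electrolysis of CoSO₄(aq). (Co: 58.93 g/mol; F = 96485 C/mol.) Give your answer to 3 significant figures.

1.48 A

n(Co) = 13.2 / 58.93 = 0.2240 mol
Co²⁺ + 2e⁻ → Co, so n(e⁻) = 2 × 0.2240 = 0.4480 mol
Q = 0.4480 × 96485 = 43230 C
I = Q / t = 43230 / 29124 s = 1.48 A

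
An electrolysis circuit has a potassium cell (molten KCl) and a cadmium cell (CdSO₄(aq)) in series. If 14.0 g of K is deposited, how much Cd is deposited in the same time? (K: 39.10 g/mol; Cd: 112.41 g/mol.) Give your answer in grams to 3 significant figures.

n(K) = 14.0 / 39.10 = 0.3581 mol
K⁺ + e⁻ → K, so n(e⁻) = 0.3581 mol
The cells are in series, so the same charge (and hence the same n(e⁻) = 0.3581 mol) passes through both.
Cd²⁺ + 2e⁻ → Cd, so n(Cd) = 0.3581 / 2 = 0.1791 mol
m(Cd) = 0.1791 × 112.41 = 20.1 g

20.1 g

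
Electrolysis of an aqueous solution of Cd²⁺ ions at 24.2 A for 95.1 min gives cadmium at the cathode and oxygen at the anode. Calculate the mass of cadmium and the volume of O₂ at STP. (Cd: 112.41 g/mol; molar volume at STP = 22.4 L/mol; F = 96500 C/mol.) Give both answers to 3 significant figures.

80.4 g Cd; 8.01 L O₂

Q = 24.2 × 5706 = 1.381×10^5 C; n(e⁻) = 1.381×10^5 / 96500 = 1.431 mol
Cathode: Cd²⁺ + 2e⁻ → Cd → n(Cd) = 1.431/2 = 0.7155 mol → 80.4 g
Anode: 2H₂O → O₂ + 4H⁺ + 4e⁻ → n(O₂) = 1.431/4 = 0.3578 mol → 8.01 L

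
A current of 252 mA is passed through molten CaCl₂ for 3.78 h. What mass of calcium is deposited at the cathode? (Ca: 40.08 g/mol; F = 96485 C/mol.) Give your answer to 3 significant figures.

Charge passed = 0.252 × 13608 = 3429 C
n(e⁻) = Q/F = 3429/96485 = 0.03554 mol
Ca²⁺ + 2e⁻ → Ca, so n(Ca) = 0.03554 / 2 = 0.01777 mol
m = 0.01777 × 40.08 = 0.712 g

0.712 g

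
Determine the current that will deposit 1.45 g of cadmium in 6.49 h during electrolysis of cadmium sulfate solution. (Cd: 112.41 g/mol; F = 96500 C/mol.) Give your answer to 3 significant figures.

0.107 A

n(Cd) = 1.45 / 112.41 = 0.01290 mol
Cd²⁺ + 2e⁻ → Cd, so n(e⁻) = 2 × 0.01290 = 0.02580 mol
Q = 0.02580 × 96500 = 2490 C
I = Q / t = 2490 / 23364 s = 0.107 A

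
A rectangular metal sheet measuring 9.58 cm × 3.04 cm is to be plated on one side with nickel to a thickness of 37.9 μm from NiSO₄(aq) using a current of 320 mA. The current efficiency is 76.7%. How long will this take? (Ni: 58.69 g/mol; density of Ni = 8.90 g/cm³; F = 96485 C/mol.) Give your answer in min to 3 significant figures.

219 min

Plated area = 9.58 × 3.04 = 29.12 cm²
Volume = 29.12 × 37.9×10⁻⁴ cm = 0.1104 cm³
m(Ni) = 0.1104 × 8.90 = 0.9826 g
n(Ni) = 0.9826 / 58.69 = 0.01674 mol; n(e⁻) = 2 × 0.01674 = 0.03348 mol
Q = 0.03348 × 96485 / 0.767 = 4212 C
t = 4212 / 0.320 = 13160 s = 219 min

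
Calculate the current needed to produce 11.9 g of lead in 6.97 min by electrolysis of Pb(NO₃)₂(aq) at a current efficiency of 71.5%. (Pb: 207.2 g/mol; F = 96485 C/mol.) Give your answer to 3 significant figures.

n(Pb) = 11.9 / 207.2 = 0.05743 mol
Pb²⁺ + 2e⁻ → Pb, so n(e⁻) = 2 × 0.05743 = 0.1149 mol
Q = 0.1149 × 96485 / 0.715 = 15510 C
I = Q / t = 15510 / 418.2 s = 37.1 A

37.1 A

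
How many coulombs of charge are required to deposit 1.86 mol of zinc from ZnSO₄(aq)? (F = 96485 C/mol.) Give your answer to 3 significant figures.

3.59×10^5 C

Zn²⁺ + 2e⁻ → Zn, so n(e⁻) = 2 × 1.86 = 3.720 mol
Q = 3.720 × 96485 = 3.589×10^5 C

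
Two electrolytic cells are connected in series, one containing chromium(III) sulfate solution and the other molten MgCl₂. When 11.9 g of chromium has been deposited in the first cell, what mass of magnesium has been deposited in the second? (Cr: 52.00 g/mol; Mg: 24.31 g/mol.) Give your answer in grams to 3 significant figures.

n(Cr) = 11.9 / 52.00 = 0.2288 mol
Cr³⁺ + 3e⁻ → Cr, so n(e⁻) = 3 × 0.2288 = 0.6864 mol
In series, the same 0.6864 mol of electrons flows through the second cell.
Mg²⁺ + 2e⁻ → Mg, so n(Mg) = 0.6864 / 2 = 0.3432 mol
m(Mg) = 0.3432 × 24.31 = 8.34 g

8.34 g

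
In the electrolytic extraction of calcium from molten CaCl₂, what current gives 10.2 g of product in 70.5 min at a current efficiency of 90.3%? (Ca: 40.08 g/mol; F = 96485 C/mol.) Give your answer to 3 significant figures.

12.9 A

n(Ca) = 10.2 / 40.08 = 0.2545 mol
Ca²⁺ + 2e⁻ → Ca, so n(e⁻) = 2 × 0.2545 = 0.5090 mol
Q = 0.5090 × 96485 / 0.903 = 54390 C
I = Q / t = 54390 / 4230 s = 12.9 A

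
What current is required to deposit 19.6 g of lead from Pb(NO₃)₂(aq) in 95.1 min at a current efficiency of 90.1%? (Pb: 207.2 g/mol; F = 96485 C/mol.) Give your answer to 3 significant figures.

3.55 A

n(Pb) = 19.6 / 207.2 = 0.09459 mol
Pb²⁺ + 2e⁻ → Pb, so n(e⁻) = 2 × 0.09459 = 0.1892 mol
Q = 0.1892 × 96485 / 0.901 = 20260 C
I = Q / t = 20260 / 5706 s = 3.55 A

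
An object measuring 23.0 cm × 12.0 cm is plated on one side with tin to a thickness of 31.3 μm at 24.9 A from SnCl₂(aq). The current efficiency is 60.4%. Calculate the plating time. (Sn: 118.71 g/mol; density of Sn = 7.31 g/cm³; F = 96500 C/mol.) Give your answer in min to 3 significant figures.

Plated area = 23.0 × 12.0 = 276.0 cm²
Volume = 276.0 × 31.3×10⁻⁴ cm = 0.8639 cm³
m(Sn) = 0.8639 × 7.31 = 6.315 g
n(Sn) = 6.315 / 118.71 = 0.05320 mol; n(e⁻) = 2 × 0.05320 = 0.1064 mol
Q = 0.1064 × 96500 / 0.604 = 17000 C
t = 17000 / 24.9 = 682.7 s = 11.4 min

11.4 min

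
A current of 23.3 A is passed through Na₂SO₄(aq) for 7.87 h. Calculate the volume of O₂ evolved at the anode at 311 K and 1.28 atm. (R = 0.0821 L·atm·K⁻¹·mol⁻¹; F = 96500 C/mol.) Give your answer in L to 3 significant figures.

34.1 L

Q = 23.3 A × 28332 s = 6.601×10^5 C
Moles of electrons = 6.601×10^5 / 96500 = 6.840 mol
2H₂O → O₂ + 4H⁺ + 4e⁻, so n(O₂) = 6.840 / 4 = 1.710 mol
V = nRT/P = 1.710 × 0.0821 × 311 / 1.28 = 34.11 L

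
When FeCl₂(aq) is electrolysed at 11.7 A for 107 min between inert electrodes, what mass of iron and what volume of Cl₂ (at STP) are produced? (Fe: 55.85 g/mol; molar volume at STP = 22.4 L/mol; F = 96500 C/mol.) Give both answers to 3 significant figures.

21.7 g Fe; 8.72 L Cl₂

Q = 11.7 × 6420 = 75110 C; n(e⁻) = 75110 / 96500 = 0.7783 mol
Cathode: Fe²⁺ + 2e⁻ → Fe → n(Fe) = 0.7783/2 = 0.3892 mol → 21.7 g
Anode: 2Cl⁻ → Cl₂ + 2e⁻ → n(Cl₂) = 0.7783/2 = 0.3892 mol → 8.72 L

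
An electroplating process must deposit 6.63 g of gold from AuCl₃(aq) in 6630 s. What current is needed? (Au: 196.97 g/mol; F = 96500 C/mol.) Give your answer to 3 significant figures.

n(Au) = 6.63 / 196.97 = 0.03366 mol
Au³⁺ + 3e⁻ → Au, so n(e⁻) = 3 × 0.03366 = 0.1010 mol
Q = 0.1010 × 96500 = 9747 C
I = Q / t = 9747 / 6630 s = 1.47 A

1.47 A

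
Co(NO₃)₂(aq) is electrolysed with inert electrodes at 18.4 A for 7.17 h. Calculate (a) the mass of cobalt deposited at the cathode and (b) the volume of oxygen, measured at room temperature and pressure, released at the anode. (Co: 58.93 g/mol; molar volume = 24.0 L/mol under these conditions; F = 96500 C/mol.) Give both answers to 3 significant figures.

Q = 18.4 × 25812 = 4.749×10^5 C; n(e⁻) = 4.749×10^5 / 96500 = 4.921 mol
Cathode: Co²⁺ + 2e⁻ → Co → n(Co) = 4.921/2 = 2.461 mol → 145 g
Anode: 2H₂O → O₂ + 4H⁺ + 4e⁻ → n(O₂) = 4.921/4 = 1.230 mol → 29.5 L

145 g Co; 29.5 L O₂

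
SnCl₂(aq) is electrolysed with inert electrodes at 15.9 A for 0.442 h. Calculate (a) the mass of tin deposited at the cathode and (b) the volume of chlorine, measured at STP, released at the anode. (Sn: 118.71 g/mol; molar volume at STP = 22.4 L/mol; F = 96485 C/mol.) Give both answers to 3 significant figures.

15.6 g Sn; 2.94 L Cl₂

Q = 15.9 × 1591.2 = 25300 C; n(e⁻) = 25300 / 96485 = 0.2622 mol
Cathode: Sn²⁺ + 2e⁻ → Sn → n(Sn) = 0.2622/2 = 0.1311 mol → 15.6 g
Anode: 2Cl⁻ → Cl₂ + 2e⁻ → n(Cl₂) = 0.2622/2 = 0.1311 mol → 2.94 L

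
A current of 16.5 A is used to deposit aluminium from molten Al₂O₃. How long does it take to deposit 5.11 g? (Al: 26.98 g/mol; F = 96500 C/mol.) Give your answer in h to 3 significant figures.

0.923 h

n(Al) = 5.11 / 26.98 = 0.1894 mol
Al³⁺ + 3e⁻ → Al, so n(e⁻) = 3 × 0.1894 = 0.5682 mol
Q = 0.5682 × 96500 = 54830 C
t = Q / I = 54830 / 16.5 = 3323 s = 0.923 h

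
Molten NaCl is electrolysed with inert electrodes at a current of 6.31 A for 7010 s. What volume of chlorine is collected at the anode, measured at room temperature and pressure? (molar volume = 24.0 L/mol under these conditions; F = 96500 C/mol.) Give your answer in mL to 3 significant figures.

5500 mL

Q = It = 6.31 × 7010 = 44230 C
n(e⁻) = Q/F = 44230/96500 = 0.4583 mol
2Cl⁻ → Cl₂ + 2e⁻, so n(Cl₂) = 0.4583 / 2 = 0.2292 mol
V = 0.2292 × 24.0 = 5.501 L
= 5500 mL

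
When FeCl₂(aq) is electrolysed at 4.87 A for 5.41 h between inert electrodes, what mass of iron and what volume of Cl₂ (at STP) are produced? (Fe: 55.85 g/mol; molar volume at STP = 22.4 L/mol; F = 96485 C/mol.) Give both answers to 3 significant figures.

27.5 g Fe; 11.0 L Cl₂

Q = 4.87 × 19476 = 94850 C; n(e⁻) = 94850 / 96485 = 0.9831 mol
Cathode: Fe²⁺ + 2e⁻ → Fe → n(Fe) = 0.9831/2 = 0.4916 mol → 27.5 g
Anode: 2Cl⁻ → Cl₂ + 2e⁻ → n(Cl₂) = 0.9831/2 = 0.4916 mol → 11.0 L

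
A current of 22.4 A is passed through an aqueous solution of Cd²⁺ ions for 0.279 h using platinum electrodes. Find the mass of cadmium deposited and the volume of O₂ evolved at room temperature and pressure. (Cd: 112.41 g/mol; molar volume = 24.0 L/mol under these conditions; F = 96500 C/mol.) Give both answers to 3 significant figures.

Q = 22.4 × 1004.4 = 22500 C; n(e⁻) = 22500 / 96500 = 0.2332 mol
Cathode: Cd²⁺ + 2e⁻ → Cd → n(Cd) = 0.2332/2 = 0.1166 mol → 13.1 g
Anode: 2H₂O → O₂ + 4H⁺ + 4e⁻ → n(O₂) = 0.2332/4 = 0.05830 mol → 1.40 L

13.1 g Cd; 1.40 L O₂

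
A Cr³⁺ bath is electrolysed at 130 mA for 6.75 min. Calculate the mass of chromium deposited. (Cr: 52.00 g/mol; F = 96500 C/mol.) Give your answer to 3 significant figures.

0.00946 g

Charge passed = 0.130 × 405 = 52.65 C
n(e⁻) = Q/F = 52.65/96500 = 5.456×10^-4 mol
Cr³⁺ + 3e⁻ → Cr, so n(Cr) = 5.456×10^-4 / 3 = 1.819×10^-4 mol
m = 1.819×10^-4 × 52.00 = 0.00946 g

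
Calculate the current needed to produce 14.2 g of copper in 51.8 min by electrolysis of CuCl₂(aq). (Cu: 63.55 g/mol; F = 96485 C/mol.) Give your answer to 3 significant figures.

13.9 A

n(Cu) = 14.2 / 63.55 = 0.2234 mol
Cu²⁺ + 2e⁻ → Cu, so n(e⁻) = 2 × 0.2234 = 0.4468 mol
Q = 0.4468 × 96485 = 43110 C
I = Q / t = 43110 / 3108 s = 13.9 A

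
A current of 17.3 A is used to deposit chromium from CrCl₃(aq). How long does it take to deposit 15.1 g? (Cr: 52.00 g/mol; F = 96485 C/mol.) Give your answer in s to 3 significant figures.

4860 s

n(Cr) = 15.1 / 52.00 = 0.2904 mol
Cr³⁺ + 3e⁻ → Cr, so n(e⁻) = 3 × 0.2904 = 0.8712 mol
Q = 0.8712 × 96485 = 84060 C
t = Q / I = 84060 / 17.3 = 4859 s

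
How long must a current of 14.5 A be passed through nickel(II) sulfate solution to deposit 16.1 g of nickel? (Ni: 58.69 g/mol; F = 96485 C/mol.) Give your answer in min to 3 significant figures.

60.8 min

n(Ni) = 16.1 / 58.69 = 0.2743 mol
Ni²⁺ + 2e⁻ → Ni, so n(e⁻) = 2 × 0.2743 = 0.5486 mol
Q = 0.5486 × 96485 = 52930 C
t = Q / I = 52930 / 14.5 = 3650 s = 60.8 min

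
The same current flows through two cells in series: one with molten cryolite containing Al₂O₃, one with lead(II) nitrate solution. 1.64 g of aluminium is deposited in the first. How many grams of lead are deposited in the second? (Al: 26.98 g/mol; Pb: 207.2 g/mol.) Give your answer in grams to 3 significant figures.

18.9 g

n(Al) = 1.64 / 26.98 = 0.06079 mol
Al³⁺ + 3e⁻ → Al, so n(e⁻) = 3 × 0.06079 = 0.1824 mol
Since the cells are in series, n(e⁻) in the Pb cell is also 0.1824 mol.
Pb²⁺ + 2e⁻ → Pb, so n(Pb) = 0.1824 / 2 = 0.09120 mol
m(Pb) = 0.09120 × 207.2 = 18.9 g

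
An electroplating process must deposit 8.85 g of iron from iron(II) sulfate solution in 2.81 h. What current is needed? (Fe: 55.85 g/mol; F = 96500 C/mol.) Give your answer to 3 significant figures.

3.02 A

n(Fe) = 8.85 / 55.85 = 0.1585 mol
Fe²⁺ + 2e⁻ → Fe, so n(e⁻) = 2 × 0.1585 = 0.3170 mol
Q = 0.3170 × 96500 = 30590 C
I = Q / t = 30590 / 10116 s = 3.02 A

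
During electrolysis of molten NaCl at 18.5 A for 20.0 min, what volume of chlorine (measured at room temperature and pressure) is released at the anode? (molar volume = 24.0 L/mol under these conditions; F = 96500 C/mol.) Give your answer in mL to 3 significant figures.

2760 mL

Q = 18.5 A × 1200 s = 22200 C
Moles of electrons = 22200 / 96500 = 0.2301 mol
2Cl⁻ → Cl₂ + 2e⁻, so n(Cl₂) = 0.2301 / 2 = 0.1151 mol
V = 0.1151 × 24.0 = 2.762 L
= 2760 mL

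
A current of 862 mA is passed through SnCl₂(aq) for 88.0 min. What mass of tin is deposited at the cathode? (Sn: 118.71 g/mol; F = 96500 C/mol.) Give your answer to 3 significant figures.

Q = It = 0.862 × 5280 = 4551 C
Moles of electrons = 4551 / 96500 = 0.04716 mol
Sn²⁺ + 2e⁻ → Sn, so n(Sn) = 0.04716 / 2 = 0.02358 mol
m = 0.02358 × 118.71 = 2.80 g

2.80 g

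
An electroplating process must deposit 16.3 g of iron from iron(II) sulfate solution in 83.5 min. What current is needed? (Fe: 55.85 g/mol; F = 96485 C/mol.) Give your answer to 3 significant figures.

n(Fe) = 16.3 / 55.85 = 0.2919 mol
Fe²⁺ + 2e⁻ → Fe, so n(e⁻) = 2 × 0.2919 = 0.5838 mol
Q = 0.5838 × 96485 = 56330 C
I = Q / t = 56330 / 5010 s = 11.2 A

11.2 A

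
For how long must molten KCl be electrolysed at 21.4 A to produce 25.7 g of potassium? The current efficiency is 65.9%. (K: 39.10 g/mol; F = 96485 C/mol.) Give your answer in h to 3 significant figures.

n(K) = 25.7 / 39.10 = 0.6573 mol
K⁺ + e⁻ → K, so n(e⁻) = 0.6573 mol
Q = 0.6573 × 96485 / 0.659 = 96240 C
t = Q / I = 96240 / 21.4 = 4497 s = 1.25 h

1.25 h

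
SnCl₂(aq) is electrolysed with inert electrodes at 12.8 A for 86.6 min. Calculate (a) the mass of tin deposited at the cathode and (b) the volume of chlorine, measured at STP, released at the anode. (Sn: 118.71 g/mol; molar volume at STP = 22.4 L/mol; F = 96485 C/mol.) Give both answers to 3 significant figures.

40.9 g Sn; 7.72 L Cl₂

Q = 12.8 × 5196 = 66510 C; n(e⁻) = 66510 / 96485 = 0.6893 mol
Cathode: Sn²⁺ + 2e⁻ → Sn → n(Sn) = 0.6893/2 = 0.3447 mol → 40.9 g
Anode: 2Cl⁻ → Cl₂ + 2e⁻ → n(Cl₂) = 0.6893/2 = 0.3447 mol → 7.72 L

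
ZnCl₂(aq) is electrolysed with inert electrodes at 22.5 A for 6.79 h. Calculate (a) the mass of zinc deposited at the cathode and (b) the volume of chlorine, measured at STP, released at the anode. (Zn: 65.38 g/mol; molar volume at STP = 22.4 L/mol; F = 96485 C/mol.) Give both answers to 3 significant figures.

Q = 22.5 × 24444 = 5.500×10^5 C; n(e⁻) = 5.500×10^5 / 96485 = 5.700 mol
Cathode: Zn²⁺ + 2e⁻ → Zn → n(Zn) = 5.700/2 = 2.850 mol → 186 g
Anode: 2Cl⁻ → Cl₂ + 2e⁻ → n(Cl₂) = 5.700/2 = 2.850 mol → 63.8 L

186 g Zn; 63.8 L Cl₂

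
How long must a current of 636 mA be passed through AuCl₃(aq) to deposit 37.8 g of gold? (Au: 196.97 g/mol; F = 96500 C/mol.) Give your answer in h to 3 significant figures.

24.3 h

n(Au) = 37.8 / 196.97 = 0.1919 mol
Au³⁺ + 3e⁻ → Au, so n(e⁻) = 3 × 0.1919 = 0.5757 mol
Q = 0.5757 × 96500 = 55560 C
t = Q / I = 55560 / 0.636 = 87360 s = 24.3 h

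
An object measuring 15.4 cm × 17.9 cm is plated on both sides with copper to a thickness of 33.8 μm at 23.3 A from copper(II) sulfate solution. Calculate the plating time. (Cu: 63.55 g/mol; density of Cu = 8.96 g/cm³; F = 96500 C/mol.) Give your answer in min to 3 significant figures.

Plated area = 2 × 15.4 × 17.9 = 551.3 cm²
Volume = 551.3 × 33.8×10⁻⁴ cm = 1.863 cm³
m(Cu) = 1.863 × 8.96 = 16.69 g
n(Cu) = 16.69 / 63.55 = 0.2626 mol; n(e⁻) = 2 × 0.2626 = 0.5252 mol
Q = 0.5252 × 96500 = 50680 C
t = 50680 / 23.3 = 2175 s = 36.3 min

36.3 min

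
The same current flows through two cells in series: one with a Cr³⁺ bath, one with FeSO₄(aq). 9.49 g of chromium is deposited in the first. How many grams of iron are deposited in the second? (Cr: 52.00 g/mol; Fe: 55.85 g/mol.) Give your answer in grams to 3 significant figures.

n(Cr) = 9.49 / 52.00 = 0.1825 mol
Cr³⁺ + 3e⁻ → Cr, so n(e⁻) = 3 × 0.1825 = 0.5475 mol
Since the cells are in series, n(e⁻) in the Fe cell is also 0.5475 mol.
Fe²⁺ + 2e⁻ → Fe, so n(Fe) = 0.5475 / 2 = 0.2738 mol
m(Fe) = 0.2738 × 55.85 = 15.3 g

15.3 g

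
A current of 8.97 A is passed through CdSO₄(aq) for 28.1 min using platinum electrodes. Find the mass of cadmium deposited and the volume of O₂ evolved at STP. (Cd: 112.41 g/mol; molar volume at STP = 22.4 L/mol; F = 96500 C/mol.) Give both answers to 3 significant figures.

8.81 g Cd; 0.878 L O₂

Q = 8.97 × 1686 = 15120 C; n(e⁻) = 15120 / 96500 = 0.1567 mol
Cathode: Cd²⁺ + 2e⁻ → Cd → n(Cd) = 0.1567/2 = 0.07835 mol → 8.81 g
Anode: 2H₂O → O₂ + 4H⁺ + 4e⁻ → n(O₂) = 0.1567/4 = 0.03918 mol → 0.878 L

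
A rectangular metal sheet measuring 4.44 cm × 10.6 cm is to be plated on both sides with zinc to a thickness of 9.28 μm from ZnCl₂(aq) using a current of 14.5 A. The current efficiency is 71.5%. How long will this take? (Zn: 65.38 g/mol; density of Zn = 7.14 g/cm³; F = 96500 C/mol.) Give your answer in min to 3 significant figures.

Plated area = 2 × 4.44 × 10.6 = 94.13 cm²
Volume = 94.13 × 9.28×10⁻⁴ cm = 0.08735 cm³
m(Zn) = 0.08735 × 7.14 = 0.6237 g
n(Zn) = 0.6237 / 65.38 = 0.009540 mol; n(e⁻) = 2 × 0.009540 = 0.01908 mol
Q = 0.01908 × 96500 / 0.715 = 2575 C
t = 2575 / 14.5 = 177.6 s = 2.96 min

2.96 min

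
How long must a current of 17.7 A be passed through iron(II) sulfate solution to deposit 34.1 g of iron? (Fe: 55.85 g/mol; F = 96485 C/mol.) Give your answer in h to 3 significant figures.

n(Fe) = 34.1 / 55.85 = 0.6106 mol
Fe²⁺ + 2e⁻ → Fe, so n(e⁻) = 2 × 0.6106 = 1.221 mol
Q = 1.221 × 96485 = 1.178×10^5 C
t = Q / I = 1.178×10^5 / 17.7 = 6655 s = 1.85 h

1.85 h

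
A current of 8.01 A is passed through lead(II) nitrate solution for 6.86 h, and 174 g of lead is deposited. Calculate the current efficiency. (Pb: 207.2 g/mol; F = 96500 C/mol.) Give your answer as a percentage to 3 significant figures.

81.9%

Q = 8.01 × 24696 = 1.978×10^5 C
n(e⁻) = 1.978×10^5 / 96500 = 2.050 mol
Pb²⁺ + 2e⁻ → Pb, so theoretical n(Pb) = 1.025 mol → 212.4 g
Efficiency = 174 / 212.4 = 0.8192 = 81.9%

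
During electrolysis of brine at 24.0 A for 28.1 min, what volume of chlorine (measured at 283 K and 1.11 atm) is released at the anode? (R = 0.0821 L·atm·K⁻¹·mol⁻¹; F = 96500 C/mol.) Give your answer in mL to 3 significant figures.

Q = It = 24.0 × 1686 = 40460 C
n(e⁻) = Q/F = 40460/96500 = 0.4193 mol
2Cl⁻ → Cl₂ + 2e⁻, so n(Cl₂) = 0.4193 / 2 = 0.2097 mol
V = nRT/P = 0.2097 × 0.0821 × 283 / 1.11 = 4.389 L
= 4390 mL

4390 mL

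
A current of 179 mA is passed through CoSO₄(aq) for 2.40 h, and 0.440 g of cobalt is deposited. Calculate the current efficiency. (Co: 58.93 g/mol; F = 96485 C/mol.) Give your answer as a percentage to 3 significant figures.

93.2%

Q = 0.179 × 8640 = 1547 C
n(e⁻) = 1547 / 96485 = 0.01603 mol
Co²⁺ + 2e⁻ → Co, so theoretical n(Co) = 0.008015 mol → 0.4723 g
Efficiency = 0.440 / 0.4723 = 0.9316 = 93.2%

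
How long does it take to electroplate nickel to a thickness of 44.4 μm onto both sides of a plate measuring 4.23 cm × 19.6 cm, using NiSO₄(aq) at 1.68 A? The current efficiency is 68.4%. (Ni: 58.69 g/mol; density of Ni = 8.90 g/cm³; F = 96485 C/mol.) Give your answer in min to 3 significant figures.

312 min

Plated area = 2 × 4.23 × 19.6 = 165.8 cm²
Volume = 165.8 × 44.4×10⁻⁴ cm = 0.7362 cm³
m(Ni) = 0.7362 × 8.90 = 6.552 g
n(Ni) = 6.552 / 58.69 = 0.1116 mol; n(e⁻) = 2 × 0.1116 = 0.2232 mol
Q = 0.2232 × 96485 / 0.684 = 31480 C
t = 31480 / 1.68 = 18740 s = 312 min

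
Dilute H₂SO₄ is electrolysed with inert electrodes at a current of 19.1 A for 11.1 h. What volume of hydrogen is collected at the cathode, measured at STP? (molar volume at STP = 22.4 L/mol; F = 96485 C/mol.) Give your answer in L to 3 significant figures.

88.6 L

Charge passed = 19.1 × 39960 = 7.632×10^5 C
n(e⁻) = 7.632×10^5 / 96485 = 7.910 mol
2H⁺ + 2e⁻ → H₂, so n(H₂) = 7.910 / 2 = 3.955 mol
V = 3.955 × 22.4 = 88.59 L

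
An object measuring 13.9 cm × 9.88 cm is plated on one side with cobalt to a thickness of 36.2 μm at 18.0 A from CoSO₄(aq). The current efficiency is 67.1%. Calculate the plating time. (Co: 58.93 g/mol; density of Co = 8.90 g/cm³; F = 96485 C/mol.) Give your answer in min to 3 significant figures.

20.0 min

Plated area = 13.9 × 9.88 = 137.3 cm²
Volume = 137.3 × 36.2×10⁻⁴ cm = 0.4970 cm³
m(Co) = 0.4970 × 8.90 = 4.423 g
n(Co) = 4.423 / 58.93 = 0.07506 mol; n(e⁻) = 2 × 0.07506 = 0.1501 mol
Q = 0.1501 × 96485 / 0.671 = 21580 C
t = 21580 / 18.0 = 1199 s = 20.0 min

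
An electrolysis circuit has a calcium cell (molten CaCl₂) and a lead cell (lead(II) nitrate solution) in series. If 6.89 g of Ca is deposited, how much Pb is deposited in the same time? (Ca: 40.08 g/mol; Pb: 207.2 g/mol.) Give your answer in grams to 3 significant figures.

n(Ca) = 6.89 / 40.08 = 0.1719 mol
Ca²⁺ + 2e⁻ → Ca, so n(e⁻) = 2 × 0.1719 = 0.3438 mol
Since the cells are in series, n(e⁻) in the Pb cell is also 0.3438 mol.
Pb²⁺ + 2e⁻ → Pb, so n(Pb) = 0.3438 / 2 = 0.1719 mol
m(Pb) = 0.1719 × 207.2 = 35.6 g

35.6 g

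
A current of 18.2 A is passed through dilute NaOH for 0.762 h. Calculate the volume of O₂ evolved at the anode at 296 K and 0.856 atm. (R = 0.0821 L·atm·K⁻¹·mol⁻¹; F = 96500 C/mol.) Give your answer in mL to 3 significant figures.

Q = 18.2 A × 2743.2 s = 49930 C
Moles of electrons = 49930 / 96500 = 0.5174 mol
2H₂O → O₂ + 4H⁺ + 4e⁻, so n(O₂) = 0.5174 / 4 = 0.1294 mol
V = nRT/P = 0.1294 × 0.0821 × 296 / 0.856 = 3.674 L
= 3670 mL

3670 mL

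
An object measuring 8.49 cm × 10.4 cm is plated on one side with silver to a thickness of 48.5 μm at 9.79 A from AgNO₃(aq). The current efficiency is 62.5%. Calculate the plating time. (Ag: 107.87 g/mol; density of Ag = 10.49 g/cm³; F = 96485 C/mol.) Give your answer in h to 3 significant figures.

0.182 h

Plated area = 8.49 × 10.4 = 88.30 cm²
Volume = 88.30 × 48.5×10⁻⁴ cm = 0.4283 cm³
m(Ag) = 0.4283 × 10.49 = 4.493 g
n(Ag) = 4.493 / 107.87 = 0.04165 mol; n(e⁻) = 0.04165 mol
Q = 0.04165 × 96485 / 0.625 = 6430 C
t = 6430 / 9.79 = 656.8 s = 0.182 h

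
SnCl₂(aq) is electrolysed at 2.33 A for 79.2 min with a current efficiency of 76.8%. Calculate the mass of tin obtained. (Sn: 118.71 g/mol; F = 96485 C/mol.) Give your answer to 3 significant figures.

Q = 2.33 × 4752 = 11070 C
n(e⁻) = 11070 / 96485 = 0.1147 mol
Sn²⁺ + 2e⁻ → Sn, so theoretical m(Sn) = 0.05735 × 118.71 = 6.808 g
Actual mass = 76.8% × 6.808 = 5.23 g

5.23 g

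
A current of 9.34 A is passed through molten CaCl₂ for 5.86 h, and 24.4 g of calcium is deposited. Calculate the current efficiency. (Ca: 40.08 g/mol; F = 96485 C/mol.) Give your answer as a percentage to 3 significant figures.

Q = 9.34 × 21096 = 1.970×10^5 C
n(e⁻) = 1.970×10^5 / 96485 = 2.042 mol
Ca²⁺ + 2e⁻ → Ca, so theoretical n(Ca) = 1.021 mol → 40.92 g
Efficiency = 24.4 / 40.92 = 0.5963 = 59.6%

59.6%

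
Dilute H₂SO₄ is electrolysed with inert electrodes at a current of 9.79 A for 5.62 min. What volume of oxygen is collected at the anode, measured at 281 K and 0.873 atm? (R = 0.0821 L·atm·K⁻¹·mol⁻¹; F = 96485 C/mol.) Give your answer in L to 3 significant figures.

Charge passed = 9.79 × 337.2 = 3301 C
Moles of electrons = 3301 / 96485 = 0.03421 mol
2H₂O → O₂ + 4H⁺ + 4e⁻, so n(O₂) = 0.03421 / 4 = 0.008553 mol
V = nRT/P = 0.008553 × 0.0821 × 281 / 0.873 = 0.2260 L

0.226 L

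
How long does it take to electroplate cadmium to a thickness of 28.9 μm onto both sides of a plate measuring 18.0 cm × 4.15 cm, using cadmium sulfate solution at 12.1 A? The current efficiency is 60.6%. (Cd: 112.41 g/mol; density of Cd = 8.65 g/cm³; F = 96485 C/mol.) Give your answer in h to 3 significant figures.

Plated area = 2 × 18.0 × 4.15 = 149.4 cm²
Volume = 149.4 × 28.9×10⁻⁴ cm = 0.4318 cm³
m(Cd) = 0.4318 × 8.65 = 3.735 g
n(Cd) = 3.735 / 112.41 = 0.03323 mol; n(e⁻) = 2 × 0.03323 = 0.06646 mol
Q = 0.06646 × 96485 / 0.606 = 10580 C
t = 10580 / 12.1 = 874.4 s = 0.243 h

0.243 h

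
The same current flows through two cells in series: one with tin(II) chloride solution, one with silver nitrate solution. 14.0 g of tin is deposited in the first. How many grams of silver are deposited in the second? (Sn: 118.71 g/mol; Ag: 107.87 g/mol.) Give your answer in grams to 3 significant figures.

25.4 g

n(Sn) = 14.0 / 118.71 = 0.1179 mol
Sn²⁺ + 2e⁻ → Sn, so n(e⁻) = 2 × 0.1179 = 0.2358 mol
Same current for the same time ⇒ same n(e⁻) = 0.2358 mol in both cells.
Ag⁺ + e⁻ → Ag, so n(Ag) = 0.2358 mol
m(Ag) = 0.2358 × 107.87 = 25.4 g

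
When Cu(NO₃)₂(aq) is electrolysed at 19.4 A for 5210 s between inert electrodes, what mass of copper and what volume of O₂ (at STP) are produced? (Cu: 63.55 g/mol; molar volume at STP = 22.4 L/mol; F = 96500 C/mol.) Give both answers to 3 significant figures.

33.3 g Cu; 5.87 L O₂

Q = 19.4 × 5210 = 1.011×10^5 C; n(e⁻) = 1.011×10^5 / 96500 = 1.048 mol
Cathode: Cu²⁺ + 2e⁻ → Cu → n(Cu) = 1.048/2 = 0.5240 mol → 33.3 g
Anode: 2H₂O → O₂ + 4H⁺ + 4e⁻ → n(O₂) = 1.048/4 = 0.2620 mol → 5.87 L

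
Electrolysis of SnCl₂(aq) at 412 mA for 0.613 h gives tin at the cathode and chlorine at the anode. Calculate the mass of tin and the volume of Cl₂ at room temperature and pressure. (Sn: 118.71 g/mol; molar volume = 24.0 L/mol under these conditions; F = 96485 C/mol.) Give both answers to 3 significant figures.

Q = 0.412 × 2206.8 = 909.2 C; n(e⁻) = 909.2 / 96485 = 0.009423 mol
Cathode: Sn²⁺ + 2e⁻ → Sn → n(Sn) = 0.009423/2 = 0.004712 mol → 0.559 g
Anode: 2Cl⁻ → Cl₂ + 2e⁻ → n(Cl₂) = 0.009423/2 = 0.004712 mol → 0.113 L

0.559 g Sn; 0.113 L Cl₂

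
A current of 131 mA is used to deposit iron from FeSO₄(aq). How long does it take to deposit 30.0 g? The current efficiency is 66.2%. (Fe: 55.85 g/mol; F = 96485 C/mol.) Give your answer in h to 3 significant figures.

n(Fe) = 30.0 / 55.85 = 0.5372 mol
Fe²⁺ + 2e⁻ → Fe, so n(e⁻) = 2 × 0.5372 = 1.074 mol
Q = 1.074 × 96485 / 0.662 = 1.565×10^5 C
t = Q / I = 1.565×10^5 / 0.131 = 1.195×10^6 s = 332 h

332 h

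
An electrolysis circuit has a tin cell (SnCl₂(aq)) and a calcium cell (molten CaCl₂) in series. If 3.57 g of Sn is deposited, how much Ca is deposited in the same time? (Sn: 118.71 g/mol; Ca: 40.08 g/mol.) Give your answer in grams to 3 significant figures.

n(Sn) = 3.57 / 118.71 = 0.03007 mol
Sn²⁺ + 2e⁻ → Sn, so n(e⁻) = 2 × 0.03007 = 0.06014 mol
The cells are in series, so the same charge (and hence the same n(e⁻) = 0.06014 mol) passes through both.
Ca²⁺ + 2e⁻ → Ca, so n(Ca) = 0.06014 / 2 = 0.03007 mol
m(Ca) = 0.03007 × 40.08 = 1.21 g

1.21 g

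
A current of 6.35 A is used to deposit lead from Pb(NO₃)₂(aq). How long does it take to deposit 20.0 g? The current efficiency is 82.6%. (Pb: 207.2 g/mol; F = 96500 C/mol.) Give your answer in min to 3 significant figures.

59.2 min

n(Pb) = 20.0 / 207.2 = 0.09653 mol
Pb²⁺ + 2e⁻ → Pb, so n(e⁻) = 2 × 0.09653 = 0.1931 mol
Q = 0.1931 × 96500 / 0.826 = 22560 C
t = Q / I = 22560 / 6.35 = 3553 s = 59.2 min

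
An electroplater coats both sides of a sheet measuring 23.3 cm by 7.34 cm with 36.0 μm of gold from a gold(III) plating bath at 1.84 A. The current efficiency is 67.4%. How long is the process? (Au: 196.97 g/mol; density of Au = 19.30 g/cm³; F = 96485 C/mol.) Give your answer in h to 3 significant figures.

7.82 h

Plated area = 2 × 23.3 × 7.34 = 342.0 cm²
Volume = 342.0 × 36.0×10⁻⁴ cm = 1.231 cm³
m(Au) = 1.231 × 19.30 = 23.76 g
n(Au) = 23.76 / 196.97 = 0.1206 mol; n(e⁻) = 3 × 0.1206 = 0.3618 mol
Q = 0.3618 × 96485 / 0.674 = 51790 C
t = 51790 / 1.84 = 28150 s = 7.82 h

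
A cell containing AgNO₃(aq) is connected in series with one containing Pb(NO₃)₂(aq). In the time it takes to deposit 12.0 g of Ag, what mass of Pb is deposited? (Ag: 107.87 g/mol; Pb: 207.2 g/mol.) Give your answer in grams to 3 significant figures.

n(Ag) = 12.0 / 107.87 = 0.1112 mol
Ag⁺ + e⁻ → Ag, so n(e⁻) = 0.1112 mol
Same current for the same time ⇒ same n(e⁻) = 0.1112 mol in both cells.
Pb²⁺ + 2e⁻ → Pb, so n(Pb) = 0.1112 / 2 = 0.05560 mol
m(Pb) = 0.05560 × 207.2 = 11.5 g

11.5 g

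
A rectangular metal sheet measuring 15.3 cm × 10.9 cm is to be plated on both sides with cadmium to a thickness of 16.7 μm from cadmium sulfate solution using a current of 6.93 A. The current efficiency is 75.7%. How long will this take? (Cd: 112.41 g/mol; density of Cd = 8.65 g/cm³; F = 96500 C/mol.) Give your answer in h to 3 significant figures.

0.438 h

Plated area = 2 × 15.3 × 10.9 = 333.5 cm²
Volume = 333.5 × 16.7×10⁻⁴ cm = 0.5569 cm³
m(Cd) = 0.5569 × 8.65 = 4.817 g
n(Cd) = 4.817 / 112.41 = 0.04285 mol; n(e⁻) = 2 × 0.04285 = 0.08570 mol
Q = 0.08570 × 96500 / 0.757 = 10920 C
t = 10920 / 6.93 = 1576 s = 0.438 h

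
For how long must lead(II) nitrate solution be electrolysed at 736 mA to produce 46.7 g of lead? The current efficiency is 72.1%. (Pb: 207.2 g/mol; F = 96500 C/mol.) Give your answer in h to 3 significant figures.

n(Pb) = 46.7 / 207.2 = 0.2254 mol
Pb²⁺ + 2e⁻ → Pb, so n(e⁻) = 2 × 0.2254 = 0.4508 mol
Q = 0.4508 × 96500 / 0.721 = 60340 C
t = Q / I = 60340 / 0.736 = 81980 s = 22.8 h

22.8 h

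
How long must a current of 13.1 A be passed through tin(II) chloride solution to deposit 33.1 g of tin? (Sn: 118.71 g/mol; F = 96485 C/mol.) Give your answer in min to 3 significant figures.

n(Sn) = 33.1 / 118.71 = 0.2788 mol
Sn²⁺ + 2e⁻ → Sn, so n(e⁻) = 2 × 0.2788 = 0.5576 mol
Q = 0.5576 × 96485 = 53800 C
t = Q / I = 53800 / 13.1 = 4107 s = 68.5 min

68.5 min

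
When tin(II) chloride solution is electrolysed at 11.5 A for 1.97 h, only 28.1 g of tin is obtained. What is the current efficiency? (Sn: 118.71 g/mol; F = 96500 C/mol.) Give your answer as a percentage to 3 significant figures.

56.0%

Q = 11.5 × 7092 = 81560 C
n(e⁻) = 81560 / 96500 = 0.8452 mol
Sn²⁺ + 2e⁻ → Sn, so theoretical n(Sn) = 0.4226 mol → 50.17 g
Efficiency = 28.1 / 50.17 = 0.5601 = 56.0%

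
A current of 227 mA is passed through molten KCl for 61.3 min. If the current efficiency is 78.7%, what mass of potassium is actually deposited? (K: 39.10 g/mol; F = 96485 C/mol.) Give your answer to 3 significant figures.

Q = 0.227 × 3678 = 834.9 C
n(e⁻) = 834.9 / 96485 = 0.008653 mol
K⁺ + e⁻ → K, so theoretical m(K) = 0.008653 × 39.10 = 0.3383 g
Actual mass = 78.7% × 0.3383 = 0.266 g

0.266 g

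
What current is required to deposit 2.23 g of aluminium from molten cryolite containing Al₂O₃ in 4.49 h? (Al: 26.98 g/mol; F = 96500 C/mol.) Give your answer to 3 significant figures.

1.48 A

n(Al) = 2.23 / 26.98 = 0.08265 mol
Al³⁺ + 3e⁻ → Al, so n(e⁻) = 3 × 0.08265 = 0.2480 mol
Q = 0.2480 × 96500 = 23930 C
I = Q / t = 23930 / 16164 s = 1.48 A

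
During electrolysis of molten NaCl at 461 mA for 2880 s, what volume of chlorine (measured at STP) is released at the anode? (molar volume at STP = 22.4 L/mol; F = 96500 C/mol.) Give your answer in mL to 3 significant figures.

154 mL

Q = 0.461 A × 2880 s = 1328 C
n(e⁻) = Q/F = 1328/96500 = 0.01376 mol
2Cl⁻ → Cl₂ + 2e⁻, so n(Cl₂) = 0.01376 / 2 = 0.006880 mol
V = 0.006880 × 22.4 = 0.1541 L
= 154 mL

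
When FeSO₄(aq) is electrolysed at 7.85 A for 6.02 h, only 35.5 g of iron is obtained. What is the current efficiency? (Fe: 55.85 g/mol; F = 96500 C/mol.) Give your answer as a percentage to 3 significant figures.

Q = 7.85 × 21672 = 1.701×10^5 C
n(e⁻) = 1.701×10^5 / 96500 = 1.763 mol
Fe²⁺ + 2e⁻ → Fe, so theoretical n(Fe) = 0.8815 mol → 49.23 g
Efficiency = 35.5 / 49.23 = 0.7211 = 72.1%

72.1%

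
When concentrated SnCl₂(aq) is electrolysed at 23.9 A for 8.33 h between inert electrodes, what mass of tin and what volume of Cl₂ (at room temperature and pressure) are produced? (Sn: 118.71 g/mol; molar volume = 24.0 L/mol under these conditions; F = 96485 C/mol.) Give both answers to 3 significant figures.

441 g Sn; 89.1 L Cl₂

Q = 23.9 × 29988 = 7.167×10^5 C; n(e⁻) = 7.167×10^5 / 96485 = 7.428 mol
Cathode: Sn²⁺ + 2e⁻ → Sn → n(Sn) = 7.428/2 = 3.714 mol → 441 g
Anode: 2Cl⁻ → Cl₂ + 2e⁻ → n(Cl₂) = 7.428/2 = 3.714 mol → 89.1 L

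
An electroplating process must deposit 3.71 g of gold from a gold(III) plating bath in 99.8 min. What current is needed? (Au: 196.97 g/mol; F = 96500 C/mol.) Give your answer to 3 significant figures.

n(Au) = 3.71 / 196.97 = 0.01884 mol
Au³⁺ + 3e⁻ → Au, so n(e⁻) = 3 × 0.01884 = 0.05652 mol
Q = 0.05652 × 96500 = 5454 C
I = Q / t = 5454 / 5988 s = 0.911 A

0.911 A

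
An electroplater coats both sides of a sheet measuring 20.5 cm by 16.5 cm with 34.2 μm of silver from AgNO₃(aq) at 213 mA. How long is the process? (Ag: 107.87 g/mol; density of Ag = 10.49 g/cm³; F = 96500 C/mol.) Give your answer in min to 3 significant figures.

1700 min

Plated area = 2 × 20.5 × 16.5 = 676.5 cm²
Volume = 676.5 × 34.2×10⁻⁴ cm = 2.314 cm³
m(Ag) = 2.314 × 10.49 = 24.27 g
n(Ag) = 24.27 / 107.87 = 0.2250 mol; n(e⁻) = 0.2250 mol
Q = 0.2250 × 96500 = 21710 C
t = 21710 / 0.213 = 1.019×10^5 s = 1700 min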